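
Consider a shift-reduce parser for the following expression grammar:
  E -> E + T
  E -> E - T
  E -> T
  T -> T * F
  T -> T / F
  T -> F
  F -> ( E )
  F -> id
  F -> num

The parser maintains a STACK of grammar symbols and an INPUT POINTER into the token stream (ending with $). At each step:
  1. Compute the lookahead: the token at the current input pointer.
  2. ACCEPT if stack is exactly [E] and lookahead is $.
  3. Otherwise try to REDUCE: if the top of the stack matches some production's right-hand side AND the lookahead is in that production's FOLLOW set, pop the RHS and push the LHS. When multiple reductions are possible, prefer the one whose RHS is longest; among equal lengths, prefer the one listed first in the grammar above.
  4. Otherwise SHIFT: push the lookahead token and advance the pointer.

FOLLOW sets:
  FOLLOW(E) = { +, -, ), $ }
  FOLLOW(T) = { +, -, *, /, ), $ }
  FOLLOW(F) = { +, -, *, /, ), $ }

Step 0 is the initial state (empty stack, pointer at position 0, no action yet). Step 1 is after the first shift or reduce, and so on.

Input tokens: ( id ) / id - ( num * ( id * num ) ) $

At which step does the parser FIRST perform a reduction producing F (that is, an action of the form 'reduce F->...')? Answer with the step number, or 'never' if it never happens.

Step 1: shift (. Stack=[(] ptr=1 lookahead=id remaining=[id ) / id - ( num * ( id * num ) ) $]
Step 2: shift id. Stack=[( id] ptr=2 lookahead=) remaining=[) / id - ( num * ( id * num ) ) $]
Step 3: reduce F->id. Stack=[( F] ptr=2 lookahead=) remaining=[) / id - ( num * ( id * num ) ) $]

Answer: 3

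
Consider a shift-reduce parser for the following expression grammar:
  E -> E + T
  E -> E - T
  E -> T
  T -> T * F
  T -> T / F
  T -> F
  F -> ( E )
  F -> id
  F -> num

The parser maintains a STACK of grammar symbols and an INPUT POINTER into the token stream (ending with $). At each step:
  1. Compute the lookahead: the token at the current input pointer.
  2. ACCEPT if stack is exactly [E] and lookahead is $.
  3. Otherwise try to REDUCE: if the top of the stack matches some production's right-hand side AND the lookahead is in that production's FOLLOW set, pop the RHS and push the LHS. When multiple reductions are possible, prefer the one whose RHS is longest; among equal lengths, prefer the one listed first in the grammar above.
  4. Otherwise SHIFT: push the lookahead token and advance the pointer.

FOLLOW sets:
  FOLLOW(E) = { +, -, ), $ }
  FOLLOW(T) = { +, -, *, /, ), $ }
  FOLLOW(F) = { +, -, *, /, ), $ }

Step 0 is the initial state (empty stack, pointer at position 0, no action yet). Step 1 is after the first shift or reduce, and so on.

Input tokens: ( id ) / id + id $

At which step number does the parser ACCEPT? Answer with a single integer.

Step 1: shift (. Stack=[(] ptr=1 lookahead=id remaining=[id ) / id + id $]
Step 2: shift id. Stack=[( id] ptr=2 lookahead=) remaining=[) / id + id $]
Step 3: reduce F->id. Stack=[( F] ptr=2 lookahead=) remaining=[) / id + id $]
Step 4: reduce T->F. Stack=[( T] ptr=2 lookahead=) remaining=[) / id + id $]
Step 5: reduce E->T. Stack=[( E] ptr=2 lookahead=) remaining=[) / id + id $]
Step 6: shift ). Stack=[( E )] ptr=3 lookahead=/ remaining=[/ id + id $]
Step 7: reduce F->( E ). Stack=[F] ptr=3 lookahead=/ remaining=[/ id + id $]
Step 8: reduce T->F. Stack=[T] ptr=3 lookahead=/ remaining=[/ id + id $]
Step 9: shift /. Stack=[T /] ptr=4 lookahead=id remaining=[id + id $]
Step 10: shift id. Stack=[T / id] ptr=5 lookahead=+ remaining=[+ id $]
Step 11: reduce F->id. Stack=[T / F] ptr=5 lookahead=+ remaining=[+ id $]
Step 12: reduce T->T / F. Stack=[T] ptr=5 lookahead=+ remaining=[+ id $]
Step 13: reduce E->T. Stack=[E] ptr=5 lookahead=+ remaining=[+ id $]
Step 14: shift +. Stack=[E +] ptr=6 lookahead=id remaining=[id $]
Step 15: shift id. Stack=[E + id] ptr=7 lookahead=$ remaining=[$]
Step 16: reduce F->id. Stack=[E + F] ptr=7 lookahead=$ remaining=[$]
Step 17: reduce T->F. Stack=[E + T] ptr=7 lookahead=$ remaining=[$]
Step 18: reduce E->E + T. Stack=[E] ptr=7 lookahead=$ remaining=[$]
Step 19: accept. Stack=[E] ptr=7 lookahead=$ remaining=[$]

Answer: 19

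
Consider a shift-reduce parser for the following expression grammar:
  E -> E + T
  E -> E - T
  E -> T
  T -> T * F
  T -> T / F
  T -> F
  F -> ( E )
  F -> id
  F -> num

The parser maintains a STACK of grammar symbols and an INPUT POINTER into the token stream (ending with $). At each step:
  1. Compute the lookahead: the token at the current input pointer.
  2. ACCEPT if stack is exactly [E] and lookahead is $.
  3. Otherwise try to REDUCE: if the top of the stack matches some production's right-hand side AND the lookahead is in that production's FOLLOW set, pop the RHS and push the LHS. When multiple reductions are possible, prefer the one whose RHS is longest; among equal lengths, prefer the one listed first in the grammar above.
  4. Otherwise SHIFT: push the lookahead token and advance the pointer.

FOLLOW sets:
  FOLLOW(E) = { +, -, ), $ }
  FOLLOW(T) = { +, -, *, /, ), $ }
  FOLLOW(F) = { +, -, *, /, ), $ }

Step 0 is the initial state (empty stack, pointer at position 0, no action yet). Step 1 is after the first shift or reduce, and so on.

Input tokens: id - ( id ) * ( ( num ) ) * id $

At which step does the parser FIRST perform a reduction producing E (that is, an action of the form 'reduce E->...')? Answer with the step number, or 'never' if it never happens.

Answer: 4

Derivation:
Step 1: shift id. Stack=[id] ptr=1 lookahead=- remaining=[- ( id ) * ( ( num ) ) * id $]
Step 2: reduce F->id. Stack=[F] ptr=1 lookahead=- remaining=[- ( id ) * ( ( num ) ) * id $]
Step 3: reduce T->F. Stack=[T] ptr=1 lookahead=- remaining=[- ( id ) * ( ( num ) ) * id $]
Step 4: reduce E->T. Stack=[E] ptr=1 lookahead=- remaining=[- ( id ) * ( ( num ) ) * id $]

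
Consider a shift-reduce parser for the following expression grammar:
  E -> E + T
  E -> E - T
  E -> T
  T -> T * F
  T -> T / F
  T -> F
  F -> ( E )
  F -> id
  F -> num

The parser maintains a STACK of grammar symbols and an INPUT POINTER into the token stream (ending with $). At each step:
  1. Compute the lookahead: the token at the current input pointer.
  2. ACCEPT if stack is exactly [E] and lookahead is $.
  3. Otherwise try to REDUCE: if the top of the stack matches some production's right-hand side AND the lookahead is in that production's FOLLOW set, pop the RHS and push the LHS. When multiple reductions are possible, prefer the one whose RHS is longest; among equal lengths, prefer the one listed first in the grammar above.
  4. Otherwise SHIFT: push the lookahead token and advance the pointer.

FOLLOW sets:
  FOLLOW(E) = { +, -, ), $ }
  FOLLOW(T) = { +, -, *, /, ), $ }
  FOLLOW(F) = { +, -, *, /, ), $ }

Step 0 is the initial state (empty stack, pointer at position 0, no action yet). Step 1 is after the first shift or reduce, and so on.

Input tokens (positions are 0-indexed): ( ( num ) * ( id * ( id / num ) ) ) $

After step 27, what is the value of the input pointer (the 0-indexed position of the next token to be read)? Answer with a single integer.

Step 1: shift (. Stack=[(] ptr=1 lookahead=( remaining=[( num ) * ( id * ( id / num ) ) ) $]
Step 2: shift (. Stack=[( (] ptr=2 lookahead=num remaining=[num ) * ( id * ( id / num ) ) ) $]
Step 3: shift num. Stack=[( ( num] ptr=3 lookahead=) remaining=[) * ( id * ( id / num ) ) ) $]
Step 4: reduce F->num. Stack=[( ( F] ptr=3 lookahead=) remaining=[) * ( id * ( id / num ) ) ) $]
Step 5: reduce T->F. Stack=[( ( T] ptr=3 lookahead=) remaining=[) * ( id * ( id / num ) ) ) $]
Step 6: reduce E->T. Stack=[( ( E] ptr=3 lookahead=) remaining=[) * ( id * ( id / num ) ) ) $]
Step 7: shift ). Stack=[( ( E )] ptr=4 lookahead=* remaining=[* ( id * ( id / num ) ) ) $]
Step 8: reduce F->( E ). Stack=[( F] ptr=4 lookahead=* remaining=[* ( id * ( id / num ) ) ) $]
Step 9: reduce T->F. Stack=[( T] ptr=4 lookahead=* remaining=[* ( id * ( id / num ) ) ) $]
Step 10: shift *. Stack=[( T *] ptr=5 lookahead=( remaining=[( id * ( id / num ) ) ) $]
Step 11: shift (. Stack=[( T * (] ptr=6 lookahead=id remaining=[id * ( id / num ) ) ) $]
Step 12: shift id. Stack=[( T * ( id] ptr=7 lookahead=* remaining=[* ( id / num ) ) ) $]
Step 13: reduce F->id. Stack=[( T * ( F] ptr=7 lookahead=* remaining=[* ( id / num ) ) ) $]
Step 14: reduce T->F. Stack=[( T * ( T] ptr=7 lookahead=* remaining=[* ( id / num ) ) ) $]
Step 15: shift *. Stack=[( T * ( T *] ptr=8 lookahead=( remaining=[( id / num ) ) ) $]
Step 16: shift (. Stack=[( T * ( T * (] ptr=9 lookahead=id remaining=[id / num ) ) ) $]
Step 17: shift id. Stack=[( T * ( T * ( id] ptr=10 lookahead=/ remaining=[/ num ) ) ) $]
Step 18: reduce F->id. Stack=[( T * ( T * ( F] ptr=10 lookahead=/ remaining=[/ num ) ) ) $]
Step 19: reduce T->F. Stack=[( T * ( T * ( T] ptr=10 lookahead=/ remaining=[/ num ) ) ) $]
Step 20: shift /. Stack=[( T * ( T * ( T /] ptr=11 lookahead=num remaining=[num ) ) ) $]
Step 21: shift num. Stack=[( T * ( T * ( T / num] ptr=12 lookahead=) remaining=[) ) ) $]
Step 22: reduce F->num. Stack=[( T * ( T * ( T / F] ptr=12 lookahead=) remaining=[) ) ) $]
Step 23: reduce T->T / F. Stack=[( T * ( T * ( T] ptr=12 lookahead=) remaining=[) ) ) $]
Step 24: reduce E->T. Stack=[( T * ( T * ( E] ptr=12 lookahead=) remaining=[) ) ) $]
Step 25: shift ). Stack=[( T * ( T * ( E )] ptr=13 lookahead=) remaining=[) ) $]
Step 26: reduce F->( E ). Stack=[( T * ( T * F] ptr=13 lookahead=) remaining=[) ) $]
Step 27: reduce T->T * F. Stack=[( T * ( T] ptr=13 lookahead=) remaining=[) ) $]

Answer: 13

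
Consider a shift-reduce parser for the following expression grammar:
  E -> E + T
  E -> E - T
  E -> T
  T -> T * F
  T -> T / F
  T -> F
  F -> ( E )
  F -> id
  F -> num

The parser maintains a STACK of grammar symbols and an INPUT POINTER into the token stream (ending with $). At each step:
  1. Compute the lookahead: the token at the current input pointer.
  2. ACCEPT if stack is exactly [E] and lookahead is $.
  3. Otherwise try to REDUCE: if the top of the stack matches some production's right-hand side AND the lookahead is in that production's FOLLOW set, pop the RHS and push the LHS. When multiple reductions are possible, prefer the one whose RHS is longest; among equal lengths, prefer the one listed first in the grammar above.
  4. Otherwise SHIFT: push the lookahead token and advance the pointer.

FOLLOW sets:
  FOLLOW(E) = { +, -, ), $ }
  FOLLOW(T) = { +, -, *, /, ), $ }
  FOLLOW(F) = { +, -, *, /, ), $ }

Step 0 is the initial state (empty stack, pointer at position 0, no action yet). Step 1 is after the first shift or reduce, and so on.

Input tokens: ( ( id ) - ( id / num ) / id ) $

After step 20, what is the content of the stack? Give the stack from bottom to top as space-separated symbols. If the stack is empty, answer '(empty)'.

Step 1: shift (. Stack=[(] ptr=1 lookahead=( remaining=[( id ) - ( id / num ) / id ) $]
Step 2: shift (. Stack=[( (] ptr=2 lookahead=id remaining=[id ) - ( id / num ) / id ) $]
Step 3: shift id. Stack=[( ( id] ptr=3 lookahead=) remaining=[) - ( id / num ) / id ) $]
Step 4: reduce F->id. Stack=[( ( F] ptr=3 lookahead=) remaining=[) - ( id / num ) / id ) $]
Step 5: reduce T->F. Stack=[( ( T] ptr=3 lookahead=) remaining=[) - ( id / num ) / id ) $]
Step 6: reduce E->T. Stack=[( ( E] ptr=3 lookahead=) remaining=[) - ( id / num ) / id ) $]
Step 7: shift ). Stack=[( ( E )] ptr=4 lookahead=- remaining=[- ( id / num ) / id ) $]
Step 8: reduce F->( E ). Stack=[( F] ptr=4 lookahead=- remaining=[- ( id / num ) / id ) $]
Step 9: reduce T->F. Stack=[( T] ptr=4 lookahead=- remaining=[- ( id / num ) / id ) $]
Step 10: reduce E->T. Stack=[( E] ptr=4 lookahead=- remaining=[- ( id / num ) / id ) $]
Step 11: shift -. Stack=[( E -] ptr=5 lookahead=( remaining=[( id / num ) / id ) $]
Step 12: shift (. Stack=[( E - (] ptr=6 lookahead=id remaining=[id / num ) / id ) $]
Step 13: shift id. Stack=[( E - ( id] ptr=7 lookahead=/ remaining=[/ num ) / id ) $]
Step 14: reduce F->id. Stack=[( E - ( F] ptr=7 lookahead=/ remaining=[/ num ) / id ) $]
Step 15: reduce T->F. Stack=[( E - ( T] ptr=7 lookahead=/ remaining=[/ num ) / id ) $]
Step 16: shift /. Stack=[( E - ( T /] ptr=8 lookahead=num remaining=[num ) / id ) $]
Step 17: shift num. Stack=[( E - ( T / num] ptr=9 lookahead=) remaining=[) / id ) $]
Step 18: reduce F->num. Stack=[( E - ( T / F] ptr=9 lookahead=) remaining=[) / id ) $]
Step 19: reduce T->T / F. Stack=[( E - ( T] ptr=9 lookahead=) remaining=[) / id ) $]
Step 20: reduce E->T. Stack=[( E - ( E] ptr=9 lookahead=) remaining=[) / id ) $]

Answer: ( E - ( E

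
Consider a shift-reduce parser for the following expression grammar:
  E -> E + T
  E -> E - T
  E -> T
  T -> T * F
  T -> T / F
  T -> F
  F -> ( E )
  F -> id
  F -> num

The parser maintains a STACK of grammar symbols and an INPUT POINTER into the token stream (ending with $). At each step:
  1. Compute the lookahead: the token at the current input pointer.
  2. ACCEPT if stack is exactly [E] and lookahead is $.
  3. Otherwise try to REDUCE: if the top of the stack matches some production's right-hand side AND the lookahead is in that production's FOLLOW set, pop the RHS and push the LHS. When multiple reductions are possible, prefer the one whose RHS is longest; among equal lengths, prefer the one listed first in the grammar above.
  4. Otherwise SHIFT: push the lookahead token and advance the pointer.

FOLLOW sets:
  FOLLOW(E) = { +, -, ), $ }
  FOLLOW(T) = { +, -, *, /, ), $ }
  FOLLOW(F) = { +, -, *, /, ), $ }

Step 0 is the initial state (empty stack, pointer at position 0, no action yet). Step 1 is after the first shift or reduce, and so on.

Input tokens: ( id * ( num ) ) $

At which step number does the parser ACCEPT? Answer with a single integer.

Answer: 19

Derivation:
Step 1: shift (. Stack=[(] ptr=1 lookahead=id remaining=[id * ( num ) ) $]
Step 2: shift id. Stack=[( id] ptr=2 lookahead=* remaining=[* ( num ) ) $]
Step 3: reduce F->id. Stack=[( F] ptr=2 lookahead=* remaining=[* ( num ) ) $]
Step 4: reduce T->F. Stack=[( T] ptr=2 lookahead=* remaining=[* ( num ) ) $]
Step 5: shift *. Stack=[( T *] ptr=3 lookahead=( remaining=[( num ) ) $]
Step 6: shift (. Stack=[( T * (] ptr=4 lookahead=num remaining=[num ) ) $]
Step 7: shift num. Stack=[( T * ( num] ptr=5 lookahead=) remaining=[) ) $]
Step 8: reduce F->num. Stack=[( T * ( F] ptr=5 lookahead=) remaining=[) ) $]
Step 9: reduce T->F. Stack=[( T * ( T] ptr=5 lookahead=) remaining=[) ) $]
Step 10: reduce E->T. Stack=[( T * ( E] ptr=5 lookahead=) remaining=[) ) $]
Step 11: shift ). Stack=[( T * ( E )] ptr=6 lookahead=) remaining=[) $]
Step 12: reduce F->( E ). Stack=[( T * F] ptr=6 lookahead=) remaining=[) $]
Step 13: reduce T->T * F. Stack=[( T] ptr=6 lookahead=) remaining=[) $]
Step 14: reduce E->T. Stack=[( E] ptr=6 lookahead=) remaining=[) $]
Step 15: shift ). Stack=[( E )] ptr=7 lookahead=$ remaining=[$]
Step 16: reduce F->( E ). Stack=[F] ptr=7 lookahead=$ remaining=[$]
Step 17: reduce T->F. Stack=[T] ptr=7 lookahead=$ remaining=[$]
Step 18: reduce E->T. Stack=[E] ptr=7 lookahead=$ remaining=[$]
Step 19: accept. Stack=[E] ptr=7 lookahead=$ remaining=[$]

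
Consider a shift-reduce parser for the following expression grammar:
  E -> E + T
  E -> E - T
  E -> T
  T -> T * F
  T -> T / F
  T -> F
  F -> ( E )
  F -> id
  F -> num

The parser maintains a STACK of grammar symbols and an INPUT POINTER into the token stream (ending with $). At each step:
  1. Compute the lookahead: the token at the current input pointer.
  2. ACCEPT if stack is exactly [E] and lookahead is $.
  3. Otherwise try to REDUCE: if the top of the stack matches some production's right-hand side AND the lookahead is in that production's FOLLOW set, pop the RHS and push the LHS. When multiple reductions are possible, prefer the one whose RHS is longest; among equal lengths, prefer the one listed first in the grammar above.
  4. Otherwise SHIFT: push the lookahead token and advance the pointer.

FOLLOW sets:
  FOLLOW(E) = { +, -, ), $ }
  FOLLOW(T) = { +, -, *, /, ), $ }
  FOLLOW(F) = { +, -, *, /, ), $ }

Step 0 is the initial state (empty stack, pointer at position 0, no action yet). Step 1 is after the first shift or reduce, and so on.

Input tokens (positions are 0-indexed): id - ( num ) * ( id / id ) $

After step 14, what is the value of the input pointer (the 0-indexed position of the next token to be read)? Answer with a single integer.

Answer: 6

Derivation:
Step 1: shift id. Stack=[id] ptr=1 lookahead=- remaining=[- ( num ) * ( id / id ) $]
Step 2: reduce F->id. Stack=[F] ptr=1 lookahead=- remaining=[- ( num ) * ( id / id ) $]
Step 3: reduce T->F. Stack=[T] ptr=1 lookahead=- remaining=[- ( num ) * ( id / id ) $]
Step 4: reduce E->T. Stack=[E] ptr=1 lookahead=- remaining=[- ( num ) * ( id / id ) $]
Step 5: shift -. Stack=[E -] ptr=2 lookahead=( remaining=[( num ) * ( id / id ) $]
Step 6: shift (. Stack=[E - (] ptr=3 lookahead=num remaining=[num ) * ( id / id ) $]
Step 7: shift num. Stack=[E - ( num] ptr=4 lookahead=) remaining=[) * ( id / id ) $]
Step 8: reduce F->num. Stack=[E - ( F] ptr=4 lookahead=) remaining=[) * ( id / id ) $]
Step 9: reduce T->F. Stack=[E - ( T] ptr=4 lookahead=) remaining=[) * ( id / id ) $]
Step 10: reduce E->T. Stack=[E - ( E] ptr=4 lookahead=) remaining=[) * ( id / id ) $]
Step 11: shift ). Stack=[E - ( E )] ptr=5 lookahead=* remaining=[* ( id / id ) $]
Step 12: reduce F->( E ). Stack=[E - F] ptr=5 lookahead=* remaining=[* ( id / id ) $]
Step 13: reduce T->F. Stack=[E - T] ptr=5 lookahead=* remaining=[* ( id / id ) $]
Step 14: shift *. Stack=[E - T *] ptr=6 lookahead=( remaining=[( id / id ) $]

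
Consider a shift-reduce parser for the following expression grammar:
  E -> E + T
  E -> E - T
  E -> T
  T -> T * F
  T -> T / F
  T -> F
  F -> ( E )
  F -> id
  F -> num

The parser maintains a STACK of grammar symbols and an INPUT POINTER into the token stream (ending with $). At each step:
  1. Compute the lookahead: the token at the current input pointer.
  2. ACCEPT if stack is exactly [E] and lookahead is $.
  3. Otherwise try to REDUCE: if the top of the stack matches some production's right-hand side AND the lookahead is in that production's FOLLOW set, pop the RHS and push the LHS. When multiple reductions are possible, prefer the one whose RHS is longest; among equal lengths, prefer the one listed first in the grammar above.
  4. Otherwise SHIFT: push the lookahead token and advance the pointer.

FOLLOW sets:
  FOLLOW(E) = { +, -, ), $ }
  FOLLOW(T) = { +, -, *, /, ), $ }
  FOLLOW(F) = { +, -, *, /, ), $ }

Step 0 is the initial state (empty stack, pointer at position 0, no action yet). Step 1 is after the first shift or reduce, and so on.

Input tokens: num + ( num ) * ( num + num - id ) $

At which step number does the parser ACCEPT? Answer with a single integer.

Step 1: shift num. Stack=[num] ptr=1 lookahead=+ remaining=[+ ( num ) * ( num + num - id ) $]
Step 2: reduce F->num. Stack=[F] ptr=1 lookahead=+ remaining=[+ ( num ) * ( num + num - id ) $]
Step 3: reduce T->F. Stack=[T] ptr=1 lookahead=+ remaining=[+ ( num ) * ( num + num - id ) $]
Step 4: reduce E->T. Stack=[E] ptr=1 lookahead=+ remaining=[+ ( num ) * ( num + num - id ) $]
Step 5: shift +. Stack=[E +] ptr=2 lookahead=( remaining=[( num ) * ( num + num - id ) $]
Step 6: shift (. Stack=[E + (] ptr=3 lookahead=num remaining=[num ) * ( num + num - id ) $]
Step 7: shift num. Stack=[E + ( num] ptr=4 lookahead=) remaining=[) * ( num + num - id ) $]
Step 8: reduce F->num. Stack=[E + ( F] ptr=4 lookahead=) remaining=[) * ( num + num - id ) $]
Step 9: reduce T->F. Stack=[E + ( T] ptr=4 lookahead=) remaining=[) * ( num + num - id ) $]
Step 10: reduce E->T. Stack=[E + ( E] ptr=4 lookahead=) remaining=[) * ( num + num - id ) $]
Step 11: shift ). Stack=[E + ( E )] ptr=5 lookahead=* remaining=[* ( num + num - id ) $]
Step 12: reduce F->( E ). Stack=[E + F] ptr=5 lookahead=* remaining=[* ( num + num - id ) $]
Step 13: reduce T->F. Stack=[E + T] ptr=5 lookahead=* remaining=[* ( num + num - id ) $]
Step 14: shift *. Stack=[E + T *] ptr=6 lookahead=( remaining=[( num + num - id ) $]
Step 15: shift (. Stack=[E + T * (] ptr=7 lookahead=num remaining=[num + num - id ) $]
Step 16: shift num. Stack=[E + T * ( num] ptr=8 lookahead=+ remaining=[+ num - id ) $]
Step 17: reduce F->num. Stack=[E + T * ( F] ptr=8 lookahead=+ remaining=[+ num - id ) $]
Step 18: reduce T->F. Stack=[E + T * ( T] ptr=8 lookahead=+ remaining=[+ num - id ) $]
Step 19: reduce E->T. Stack=[E + T * ( E] ptr=8 lookahead=+ remaining=[+ num - id ) $]
Step 20: shift +. Stack=[E + T * ( E +] ptr=9 lookahead=num remaining=[num - id ) $]
Step 21: shift num. Stack=[E + T * ( E + num] ptr=10 lookahead=- remaining=[- id ) $]
Step 22: reduce F->num. Stack=[E + T * ( E + F] ptr=10 lookahead=- remaining=[- id ) $]
Step 23: reduce T->F. Stack=[E + T * ( E + T] ptr=10 lookahead=- remaining=[- id ) $]
Step 24: reduce E->E + T. Stack=[E + T * ( E] ptr=10 lookahead=- remaining=[- id ) $]
Step 25: shift -. Stack=[E + T * ( E -] ptr=11 lookahead=id remaining=[id ) $]
Step 26: shift id. Stack=[E + T * ( E - id] ptr=12 lookahead=) remaining=[) $]
Step 27: reduce F->id. Stack=[E + T * ( E - F] ptr=12 lookahead=) remaining=[) $]
Step 28: reduce T->F. Stack=[E + T * ( E - T] ptr=12 lookahead=) remaining=[) $]
Step 29: reduce E->E - T. Stack=[E + T * ( E] ptr=12 lookahead=) remaining=[) $]
Step 30: shift ). Stack=[E + T * ( E )] ptr=13 lookahead=$ remaining=[$]
Step 31: reduce F->( E ). Stack=[E + T * F] ptr=13 lookahead=$ remaining=[$]
Step 32: reduce T->T * F. Stack=[E + T] ptr=13 lookahead=$ remaining=[$]
Step 33: reduce E->E + T. Stack=[E] ptr=13 lookahead=$ remaining=[$]
Step 34: accept. Stack=[E] ptr=13 lookahead=$ remaining=[$]

Answer: 34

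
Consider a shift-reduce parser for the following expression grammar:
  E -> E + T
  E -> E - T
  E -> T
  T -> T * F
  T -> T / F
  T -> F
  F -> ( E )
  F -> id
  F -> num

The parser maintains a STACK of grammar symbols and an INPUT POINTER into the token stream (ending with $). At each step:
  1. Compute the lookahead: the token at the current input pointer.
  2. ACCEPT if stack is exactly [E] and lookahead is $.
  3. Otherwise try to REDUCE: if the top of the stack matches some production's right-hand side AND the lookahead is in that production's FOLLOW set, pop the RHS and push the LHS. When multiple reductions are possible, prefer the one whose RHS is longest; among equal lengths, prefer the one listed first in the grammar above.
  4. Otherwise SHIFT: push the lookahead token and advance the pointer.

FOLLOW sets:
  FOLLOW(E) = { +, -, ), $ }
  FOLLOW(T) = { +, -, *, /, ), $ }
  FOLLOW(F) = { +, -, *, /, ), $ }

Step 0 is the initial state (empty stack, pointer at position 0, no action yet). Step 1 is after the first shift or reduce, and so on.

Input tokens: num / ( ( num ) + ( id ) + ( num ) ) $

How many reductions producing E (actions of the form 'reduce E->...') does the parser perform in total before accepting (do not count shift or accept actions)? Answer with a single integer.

Answer: 7

Derivation:
Step 1: shift num. Stack=[num] ptr=1 lookahead=/ remaining=[/ ( ( num ) + ( id ) + ( num ) ) $]
Step 2: reduce F->num. Stack=[F] ptr=1 lookahead=/ remaining=[/ ( ( num ) + ( id ) + ( num ) ) $]
Step 3: reduce T->F. Stack=[T] ptr=1 lookahead=/ remaining=[/ ( ( num ) + ( id ) + ( num ) ) $]
Step 4: shift /. Stack=[T /] ptr=2 lookahead=( remaining=[( ( num ) + ( id ) + ( num ) ) $]
Step 5: shift (. Stack=[T / (] ptr=3 lookahead=( remaining=[( num ) + ( id ) + ( num ) ) $]
Step 6: shift (. Stack=[T / ( (] ptr=4 lookahead=num remaining=[num ) + ( id ) + ( num ) ) $]
Step 7: shift num. Stack=[T / ( ( num] ptr=5 lookahead=) remaining=[) + ( id ) + ( num ) ) $]
Step 8: reduce F->num. Stack=[T / ( ( F] ptr=5 lookahead=) remaining=[) + ( id ) + ( num ) ) $]
Step 9: reduce T->F. Stack=[T / ( ( T] ptr=5 lookahead=) remaining=[) + ( id ) + ( num ) ) $]
Step 10: reduce E->T. Stack=[T / ( ( E] ptr=5 lookahead=) remaining=[) + ( id ) + ( num ) ) $]
Step 11: shift ). Stack=[T / ( ( E )] ptr=6 lookahead=+ remaining=[+ ( id ) + ( num ) ) $]
Step 12: reduce F->( E ). Stack=[T / ( F] ptr=6 lookahead=+ remaining=[+ ( id ) + ( num ) ) $]
Step 13: reduce T->F. Stack=[T / ( T] ptr=6 lookahead=+ remaining=[+ ( id ) + ( num ) ) $]
Step 14: reduce E->T. Stack=[T / ( E] ptr=6 lookahead=+ remaining=[+ ( id ) + ( num ) ) $]
Step 15: shift +. Stack=[T / ( E +] ptr=7 lookahead=( remaining=[( id ) + ( num ) ) $]
Step 16: shift (. Stack=[T / ( E + (] ptr=8 lookahead=id remaining=[id ) + ( num ) ) $]
Step 17: shift id. Stack=[T / ( E + ( id] ptr=9 lookahead=) remaining=[) + ( num ) ) $]
Step 18: reduce F->id. Stack=[T / ( E + ( F] ptr=9 lookahead=) remaining=[) + ( num ) ) $]
Step 19: reduce T->F. Stack=[T / ( E + ( T] ptr=9 lookahead=) remaining=[) + ( num ) ) $]
Step 20: reduce E->T. Stack=[T / ( E + ( E] ptr=9 lookahead=) remaining=[) + ( num ) ) $]
Step 21: shift ). Stack=[T / ( E + ( E )] ptr=10 lookahead=+ remaining=[+ ( num ) ) $]
Step 22: reduce F->( E ). Stack=[T / ( E + F] ptr=10 lookahead=+ remaining=[+ ( num ) ) $]
Step 23: reduce T->F. Stack=[T / ( E + T] ptr=10 lookahead=+ remaining=[+ ( num ) ) $]
Step 24: reduce E->E + T. Stack=[T / ( E] ptr=10 lookahead=+ remaining=[+ ( num ) ) $]
Step 25: shift +. Stack=[T / ( E +] ptr=11 lookahead=( remaining=[( num ) ) $]
Step 26: shift (. Stack=[T / ( E + (] ptr=12 lookahead=num remaining=[num ) ) $]
Step 27: shift num. Stack=[T / ( E + ( num] ptr=13 lookahead=) remaining=[) ) $]
Step 28: reduce F->num. Stack=[T / ( E + ( F] ptr=13 lookahead=) remaining=[) ) $]
Step 29: reduce T->F. Stack=[T / ( E + ( T] ptr=13 lookahead=) remaining=[) ) $]
Step 30: reduce E->T. Stack=[T / ( E + ( E] ptr=13 lookahead=) remaining=[) ) $]
Step 31: shift ). Stack=[T / ( E + ( E )] ptr=14 lookahead=) remaining=[) $]
Step 32: reduce F->( E ). Stack=[T / ( E + F] ptr=14 lookahead=) remaining=[) $]
Step 33: reduce T->F. Stack=[T / ( E + T] ptr=14 lookahead=) remaining=[) $]
Step 34: reduce E->E + T. Stack=[T / ( E] ptr=14 lookahead=) remaining=[) $]
Step 35: shift ). Stack=[T / ( E )] ptr=15 lookahead=$ remaining=[$]
Step 36: reduce F->( E ). Stack=[T / F] ptr=15 lookahead=$ remaining=[$]
Step 37: reduce T->T / F. Stack=[T] ptr=15 lookahead=$ remaining=[$]
Step 38: reduce E->T. Stack=[E] ptr=15 lookahead=$ remaining=[$]
Step 39: accept. Stack=[E] ptr=15 lookahead=$ remaining=[$]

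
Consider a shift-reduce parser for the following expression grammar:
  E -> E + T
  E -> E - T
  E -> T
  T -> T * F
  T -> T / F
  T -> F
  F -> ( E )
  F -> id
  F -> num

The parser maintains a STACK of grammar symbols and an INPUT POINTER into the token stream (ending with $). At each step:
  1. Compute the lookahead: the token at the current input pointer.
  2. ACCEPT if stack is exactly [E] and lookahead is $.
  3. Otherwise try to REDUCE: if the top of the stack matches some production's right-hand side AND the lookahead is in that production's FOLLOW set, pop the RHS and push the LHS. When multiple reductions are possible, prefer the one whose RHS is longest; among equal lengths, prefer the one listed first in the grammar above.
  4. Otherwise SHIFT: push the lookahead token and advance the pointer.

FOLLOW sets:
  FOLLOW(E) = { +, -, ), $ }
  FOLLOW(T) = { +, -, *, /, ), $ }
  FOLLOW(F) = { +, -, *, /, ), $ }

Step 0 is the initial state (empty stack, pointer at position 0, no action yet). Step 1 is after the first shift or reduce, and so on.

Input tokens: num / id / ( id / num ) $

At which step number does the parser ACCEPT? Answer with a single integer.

Step 1: shift num. Stack=[num] ptr=1 lookahead=/ remaining=[/ id / ( id / num ) $]
Step 2: reduce F->num. Stack=[F] ptr=1 lookahead=/ remaining=[/ id / ( id / num ) $]
Step 3: reduce T->F. Stack=[T] ptr=1 lookahead=/ remaining=[/ id / ( id / num ) $]
Step 4: shift /. Stack=[T /] ptr=2 lookahead=id remaining=[id / ( id / num ) $]
Step 5: shift id. Stack=[T / id] ptr=3 lookahead=/ remaining=[/ ( id / num ) $]
Step 6: reduce F->id. Stack=[T / F] ptr=3 lookahead=/ remaining=[/ ( id / num ) $]
Step 7: reduce T->T / F. Stack=[T] ptr=3 lookahead=/ remaining=[/ ( id / num ) $]
Step 8: shift /. Stack=[T /] ptr=4 lookahead=( remaining=[( id / num ) $]
Step 9: shift (. Stack=[T / (] ptr=5 lookahead=id remaining=[id / num ) $]
Step 10: shift id. Stack=[T / ( id] ptr=6 lookahead=/ remaining=[/ num ) $]
Step 11: reduce F->id. Stack=[T / ( F] ptr=6 lookahead=/ remaining=[/ num ) $]
Step 12: reduce T->F. Stack=[T / ( T] ptr=6 lookahead=/ remaining=[/ num ) $]
Step 13: shift /. Stack=[T / ( T /] ptr=7 lookahead=num remaining=[num ) $]
Step 14: shift num. Stack=[T / ( T / num] ptr=8 lookahead=) remaining=[) $]
Step 15: reduce F->num. Stack=[T / ( T / F] ptr=8 lookahead=) remaining=[) $]
Step 16: reduce T->T / F. Stack=[T / ( T] ptr=8 lookahead=) remaining=[) $]
Step 17: reduce E->T. Stack=[T / ( E] ptr=8 lookahead=) remaining=[) $]
Step 18: shift ). Stack=[T / ( E )] ptr=9 lookahead=$ remaining=[$]
Step 19: reduce F->( E ). Stack=[T / F] ptr=9 lookahead=$ remaining=[$]
Step 20: reduce T->T / F. Stack=[T] ptr=9 lookahead=$ remaining=[$]
Step 21: reduce E->T. Stack=[E] ptr=9 lookahead=$ remaining=[$]
Step 22: accept. Stack=[E] ptr=9 lookahead=$ remaining=[$]

Answer: 22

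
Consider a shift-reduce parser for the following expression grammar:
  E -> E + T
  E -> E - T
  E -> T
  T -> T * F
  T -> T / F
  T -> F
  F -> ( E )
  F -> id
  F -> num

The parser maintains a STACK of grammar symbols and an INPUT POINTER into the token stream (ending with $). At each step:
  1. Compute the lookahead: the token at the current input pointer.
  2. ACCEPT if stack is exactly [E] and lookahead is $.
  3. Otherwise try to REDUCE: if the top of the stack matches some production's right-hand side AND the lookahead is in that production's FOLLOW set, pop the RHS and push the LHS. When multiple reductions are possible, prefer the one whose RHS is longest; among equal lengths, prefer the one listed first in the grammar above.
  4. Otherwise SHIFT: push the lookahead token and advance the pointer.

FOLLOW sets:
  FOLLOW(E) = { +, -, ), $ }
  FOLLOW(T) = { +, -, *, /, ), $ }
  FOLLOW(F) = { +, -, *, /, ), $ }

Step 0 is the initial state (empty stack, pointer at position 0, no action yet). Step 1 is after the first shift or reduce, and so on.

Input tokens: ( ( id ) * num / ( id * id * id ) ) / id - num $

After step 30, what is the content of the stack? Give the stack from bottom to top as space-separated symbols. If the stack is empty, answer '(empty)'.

Answer: ( T

Derivation:
Step 1: shift (. Stack=[(] ptr=1 lookahead=( remaining=[( id ) * num / ( id * id * id ) ) / id - num $]
Step 2: shift (. Stack=[( (] ptr=2 lookahead=id remaining=[id ) * num / ( id * id * id ) ) / id - num $]
Step 3: shift id. Stack=[( ( id] ptr=3 lookahead=) remaining=[) * num / ( id * id * id ) ) / id - num $]
Step 4: reduce F->id. Stack=[( ( F] ptr=3 lookahead=) remaining=[) * num / ( id * id * id ) ) / id - num $]
Step 5: reduce T->F. Stack=[( ( T] ptr=3 lookahead=) remaining=[) * num / ( id * id * id ) ) / id - num $]
Step 6: reduce E->T. Stack=[( ( E] ptr=3 lookahead=) remaining=[) * num / ( id * id * id ) ) / id - num $]
Step 7: shift ). Stack=[( ( E )] ptr=4 lookahead=* remaining=[* num / ( id * id * id ) ) / id - num $]
Step 8: reduce F->( E ). Stack=[( F] ptr=4 lookahead=* remaining=[* num / ( id * id * id ) ) / id - num $]
Step 9: reduce T->F. Stack=[( T] ptr=4 lookahead=* remaining=[* num / ( id * id * id ) ) / id - num $]
Step 10: shift *. Stack=[( T *] ptr=5 lookahead=num remaining=[num / ( id * id * id ) ) / id - num $]
Step 11: shift num. Stack=[( T * num] ptr=6 lookahead=/ remaining=[/ ( id * id * id ) ) / id - num $]
Step 12: reduce F->num. Stack=[( T * F] ptr=6 lookahead=/ remaining=[/ ( id * id * id ) ) / id - num $]
Step 13: reduce T->T * F. Stack=[( T] ptr=6 lookahead=/ remaining=[/ ( id * id * id ) ) / id - num $]
Step 14: shift /. Stack=[( T /] ptr=7 lookahead=( remaining=[( id * id * id ) ) / id - num $]
Step 15: shift (. Stack=[( T / (] ptr=8 lookahead=id remaining=[id * id * id ) ) / id - num $]
Step 16: shift id. Stack=[( T / ( id] ptr=9 lookahead=* remaining=[* id * id ) ) / id - num $]
Step 17: reduce F->id. Stack=[( T / ( F] ptr=9 lookahead=* remaining=[* id * id ) ) / id - num $]
Step 18: reduce T->F. Stack=[( T / ( T] ptr=9 lookahead=* remaining=[* id * id ) ) / id - num $]
Step 19: shift *. Stack=[( T / ( T *] ptr=10 lookahead=id remaining=[id * id ) ) / id - num $]
Step 20: shift id. Stack=[( T / ( T * id] ptr=11 lookahead=* remaining=[* id ) ) / id - num $]
Step 21: reduce F->id. Stack=[( T / ( T * F] ptr=11 lookahead=* remaining=[* id ) ) / id - num $]
Step 22: reduce T->T * F. Stack=[( T / ( T] ptr=11 lookahead=* remaining=[* id ) ) / id - num $]
Step 23: shift *. Stack=[( T / ( T *] ptr=12 lookahead=id remaining=[id ) ) / id - num $]
Step 24: shift id. Stack=[( T / ( T * id] ptr=13 lookahead=) remaining=[) ) / id - num $]
Step 25: reduce F->id. Stack=[( T / ( T * F] ptr=13 lookahead=) remaining=[) ) / id - num $]
Step 26: reduce T->T * F. Stack=[( T / ( T] ptr=13 lookahead=) remaining=[) ) / id - num $]
Step 27: reduce E->T. Stack=[( T / ( E] ptr=13 lookahead=) remaining=[) ) / id - num $]
Step 28: shift ). Stack=[( T / ( E )] ptr=14 lookahead=) remaining=[) / id - num $]
Step 29: reduce F->( E ). Stack=[( T / F] ptr=14 lookahead=) remaining=[) / id - num $]
Step 30: reduce T->T / F. Stack=[( T] ptr=14 lookahead=) remaining=[) / id - num $]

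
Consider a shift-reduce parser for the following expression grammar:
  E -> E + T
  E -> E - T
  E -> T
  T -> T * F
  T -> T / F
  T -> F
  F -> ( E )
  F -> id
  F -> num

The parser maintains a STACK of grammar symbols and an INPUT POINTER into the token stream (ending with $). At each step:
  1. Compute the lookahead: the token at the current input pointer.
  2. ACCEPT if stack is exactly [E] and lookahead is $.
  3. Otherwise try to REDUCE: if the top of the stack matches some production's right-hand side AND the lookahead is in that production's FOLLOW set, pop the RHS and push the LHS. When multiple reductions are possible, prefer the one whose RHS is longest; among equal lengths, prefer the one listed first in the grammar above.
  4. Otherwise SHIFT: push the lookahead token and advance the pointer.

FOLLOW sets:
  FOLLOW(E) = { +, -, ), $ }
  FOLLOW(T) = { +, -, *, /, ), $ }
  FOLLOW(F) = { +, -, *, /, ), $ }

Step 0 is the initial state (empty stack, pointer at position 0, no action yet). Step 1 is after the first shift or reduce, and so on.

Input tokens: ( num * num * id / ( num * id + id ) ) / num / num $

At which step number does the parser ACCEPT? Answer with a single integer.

Step 1: shift (. Stack=[(] ptr=1 lookahead=num remaining=[num * num * id / ( num * id + id ) ) / num / num $]
Step 2: shift num. Stack=[( num] ptr=2 lookahead=* remaining=[* num * id / ( num * id + id ) ) / num / num $]
Step 3: reduce F->num. Stack=[( F] ptr=2 lookahead=* remaining=[* num * id / ( num * id + id ) ) / num / num $]
Step 4: reduce T->F. Stack=[( T] ptr=2 lookahead=* remaining=[* num * id / ( num * id + id ) ) / num / num $]
Step 5: shift *. Stack=[( T *] ptr=3 lookahead=num remaining=[num * id / ( num * id + id ) ) / num / num $]
Step 6: shift num. Stack=[( T * num] ptr=4 lookahead=* remaining=[* id / ( num * id + id ) ) / num / num $]
Step 7: reduce F->num. Stack=[( T * F] ptr=4 lookahead=* remaining=[* id / ( num * id + id ) ) / num / num $]
Step 8: reduce T->T * F. Stack=[( T] ptr=4 lookahead=* remaining=[* id / ( num * id + id ) ) / num / num $]
Step 9: shift *. Stack=[( T *] ptr=5 lookahead=id remaining=[id / ( num * id + id ) ) / num / num $]
Step 10: shift id. Stack=[( T * id] ptr=6 lookahead=/ remaining=[/ ( num * id + id ) ) / num / num $]
Step 11: reduce F->id. Stack=[( T * F] ptr=6 lookahead=/ remaining=[/ ( num * id + id ) ) / num / num $]
Step 12: reduce T->T * F. Stack=[( T] ptr=6 lookahead=/ remaining=[/ ( num * id + id ) ) / num / num $]
Step 13: shift /. Stack=[( T /] ptr=7 lookahead=( remaining=[( num * id + id ) ) / num / num $]
Step 14: shift (. Stack=[( T / (] ptr=8 lookahead=num remaining=[num * id + id ) ) / num / num $]
Step 15: shift num. Stack=[( T / ( num] ptr=9 lookahead=* remaining=[* id + id ) ) / num / num $]
Step 16: reduce F->num. Stack=[( T / ( F] ptr=9 lookahead=* remaining=[* id + id ) ) / num / num $]
Step 17: reduce T->F. Stack=[( T / ( T] ptr=9 lookahead=* remaining=[* id + id ) ) / num / num $]
Step 18: shift *. Stack=[( T / ( T *] ptr=10 lookahead=id remaining=[id + id ) ) / num / num $]
Step 19: shift id. Stack=[( T / ( T * id] ptr=11 lookahead=+ remaining=[+ id ) ) / num / num $]
Step 20: reduce F->id. Stack=[( T / ( T * F] ptr=11 lookahead=+ remaining=[+ id ) ) / num / num $]
Step 21: reduce T->T * F. Stack=[( T / ( T] ptr=11 lookahead=+ remaining=[+ id ) ) / num / num $]
Step 22: reduce E->T. Stack=[( T / ( E] ptr=11 lookahead=+ remaining=[+ id ) ) / num / num $]
Step 23: shift +. Stack=[( T / ( E +] ptr=12 lookahead=id remaining=[id ) ) / num / num $]
Step 24: shift id. Stack=[( T / ( E + id] ptr=13 lookahead=) remaining=[) ) / num / num $]
Step 25: reduce F->id. Stack=[( T / ( E + F] ptr=13 lookahead=) remaining=[) ) / num / num $]
Step 26: reduce T->F. Stack=[( T / ( E + T] ptr=13 lookahead=) remaining=[) ) / num / num $]
Step 27: reduce E->E + T. Stack=[( T / ( E] ptr=13 lookahead=) remaining=[) ) / num / num $]
Step 28: shift ). Stack=[( T / ( E )] ptr=14 lookahead=) remaining=[) / num / num $]
Step 29: reduce F->( E ). Stack=[( T / F] ptr=14 lookahead=) remaining=[) / num / num $]
Step 30: reduce T->T / F. Stack=[( T] ptr=14 lookahead=) remaining=[) / num / num $]
Step 31: reduce E->T. Stack=[( E] ptr=14 lookahead=) remaining=[) / num / num $]
Step 32: shift ). Stack=[( E )] ptr=15 lookahead=/ remaining=[/ num / num $]
Step 33: reduce F->( E ). Stack=[F] ptr=15 lookahead=/ remaining=[/ num / num $]
Step 34: reduce T->F. Stack=[T] ptr=15 lookahead=/ remaining=[/ num / num $]
Step 35: shift /. Stack=[T /] ptr=16 lookahead=num remaining=[num / num $]
Step 36: shift num. Stack=[T / num] ptr=17 lookahead=/ remaining=[/ num $]
Step 37: reduce F->num. Stack=[T / F] ptr=17 lookahead=/ remaining=[/ num $]
Step 38: reduce T->T / F. Stack=[T] ptr=17 lookahead=/ remaining=[/ num $]
Step 39: shift /. Stack=[T /] ptr=18 lookahead=num remaining=[num $]
Step 40: shift num. Stack=[T / num] ptr=19 lookahead=$ remaining=[$]
Step 41: reduce F->num. Stack=[T / F] ptr=19 lookahead=$ remaining=[$]
Step 42: reduce T->T / F. Stack=[T] ptr=19 lookahead=$ remaining=[$]
Step 43: reduce E->T. Stack=[E] ptr=19 lookahead=$ remaining=[$]
Step 44: accept. Stack=[E] ptr=19 lookahead=$ remaining=[$]

Answer: 44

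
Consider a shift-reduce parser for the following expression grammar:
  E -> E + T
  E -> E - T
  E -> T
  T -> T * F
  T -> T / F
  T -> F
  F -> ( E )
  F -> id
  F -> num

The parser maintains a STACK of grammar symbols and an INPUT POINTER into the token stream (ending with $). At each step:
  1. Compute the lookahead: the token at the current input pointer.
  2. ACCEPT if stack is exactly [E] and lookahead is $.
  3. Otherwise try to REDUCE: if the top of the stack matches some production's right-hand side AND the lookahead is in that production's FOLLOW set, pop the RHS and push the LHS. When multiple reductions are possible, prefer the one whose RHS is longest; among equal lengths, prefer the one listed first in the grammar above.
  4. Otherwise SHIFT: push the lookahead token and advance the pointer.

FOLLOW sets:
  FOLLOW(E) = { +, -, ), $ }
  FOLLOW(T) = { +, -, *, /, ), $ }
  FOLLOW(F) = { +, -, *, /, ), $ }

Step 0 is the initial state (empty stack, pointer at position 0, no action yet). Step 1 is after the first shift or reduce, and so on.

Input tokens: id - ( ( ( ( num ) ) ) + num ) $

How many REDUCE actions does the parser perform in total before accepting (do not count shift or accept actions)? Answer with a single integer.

Step 1: shift id. Stack=[id] ptr=1 lookahead=- remaining=[- ( ( ( ( num ) ) ) + num ) $]
Step 2: reduce F->id. Stack=[F] ptr=1 lookahead=- remaining=[- ( ( ( ( num ) ) ) + num ) $]
Step 3: reduce T->F. Stack=[T] ptr=1 lookahead=- remaining=[- ( ( ( ( num ) ) ) + num ) $]
Step 4: reduce E->T. Stack=[E] ptr=1 lookahead=- remaining=[- ( ( ( ( num ) ) ) + num ) $]
Step 5: shift -. Stack=[E -] ptr=2 lookahead=( remaining=[( ( ( ( num ) ) ) + num ) $]
Step 6: shift (. Stack=[E - (] ptr=3 lookahead=( remaining=[( ( ( num ) ) ) + num ) $]
Step 7: shift (. Stack=[E - ( (] ptr=4 lookahead=( remaining=[( ( num ) ) ) + num ) $]
Step 8: shift (. Stack=[E - ( ( (] ptr=5 lookahead=( remaining=[( num ) ) ) + num ) $]
Step 9: shift (. Stack=[E - ( ( ( (] ptr=6 lookahead=num remaining=[num ) ) ) + num ) $]
Step 10: shift num. Stack=[E - ( ( ( ( num] ptr=7 lookahead=) remaining=[) ) ) + num ) $]
Step 11: reduce F->num. Stack=[E - ( ( ( ( F] ptr=7 lookahead=) remaining=[) ) ) + num ) $]
Step 12: reduce T->F. Stack=[E - ( ( ( ( T] ptr=7 lookahead=) remaining=[) ) ) + num ) $]
Step 13: reduce E->T. Stack=[E - ( ( ( ( E] ptr=7 lookahead=) remaining=[) ) ) + num ) $]
Step 14: shift ). Stack=[E - ( ( ( ( E )] ptr=8 lookahead=) remaining=[) ) + num ) $]
Step 15: reduce F->( E ). Stack=[E - ( ( ( F] ptr=8 lookahead=) remaining=[) ) + num ) $]
Step 16: reduce T->F. Stack=[E - ( ( ( T] ptr=8 lookahead=) remaining=[) ) + num ) $]
Step 17: reduce E->T. Stack=[E - ( ( ( E] ptr=8 lookahead=) remaining=[) ) + num ) $]
Step 18: shift ). Stack=[E - ( ( ( E )] ptr=9 lookahead=) remaining=[) + num ) $]
Step 19: reduce F->( E ). Stack=[E - ( ( F] ptr=9 lookahead=) remaining=[) + num ) $]
Step 20: reduce T->F. Stack=[E - ( ( T] ptr=9 lookahead=) remaining=[) + num ) $]
Step 21: reduce E->T. Stack=[E - ( ( E] ptr=9 lookahead=) remaining=[) + num ) $]
Step 22: shift ). Stack=[E - ( ( E )] ptr=10 lookahead=+ remaining=[+ num ) $]
Step 23: reduce F->( E ). Stack=[E - ( F] ptr=10 lookahead=+ remaining=[+ num ) $]
Step 24: reduce T->F. Stack=[E - ( T] ptr=10 lookahead=+ remaining=[+ num ) $]
Step 25: reduce E->T. Stack=[E - ( E] ptr=10 lookahead=+ remaining=[+ num ) $]
Step 26: shift +. Stack=[E - ( E +] ptr=11 lookahead=num remaining=[num ) $]
Step 27: shift num. Stack=[E - ( E + num] ptr=12 lookahead=) remaining=[) $]
Step 28: reduce F->num. Stack=[E - ( E + F] ptr=12 lookahead=) remaining=[) $]
Step 29: reduce T->F. Stack=[E - ( E + T] ptr=12 lookahead=) remaining=[) $]
Step 30: reduce E->E + T. Stack=[E - ( E] ptr=12 lookahead=) remaining=[) $]
Step 31: shift ). Stack=[E - ( E )] ptr=13 lookahead=$ remaining=[$]
Step 32: reduce F->( E ). Stack=[E - F] ptr=13 lookahead=$ remaining=[$]
Step 33: reduce T->F. Stack=[E - T] ptr=13 lookahead=$ remaining=[$]
Step 34: reduce E->E - T. Stack=[E] ptr=13 lookahead=$ remaining=[$]
Step 35: accept. Stack=[E] ptr=13 lookahead=$ remaining=[$]

Answer: 21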